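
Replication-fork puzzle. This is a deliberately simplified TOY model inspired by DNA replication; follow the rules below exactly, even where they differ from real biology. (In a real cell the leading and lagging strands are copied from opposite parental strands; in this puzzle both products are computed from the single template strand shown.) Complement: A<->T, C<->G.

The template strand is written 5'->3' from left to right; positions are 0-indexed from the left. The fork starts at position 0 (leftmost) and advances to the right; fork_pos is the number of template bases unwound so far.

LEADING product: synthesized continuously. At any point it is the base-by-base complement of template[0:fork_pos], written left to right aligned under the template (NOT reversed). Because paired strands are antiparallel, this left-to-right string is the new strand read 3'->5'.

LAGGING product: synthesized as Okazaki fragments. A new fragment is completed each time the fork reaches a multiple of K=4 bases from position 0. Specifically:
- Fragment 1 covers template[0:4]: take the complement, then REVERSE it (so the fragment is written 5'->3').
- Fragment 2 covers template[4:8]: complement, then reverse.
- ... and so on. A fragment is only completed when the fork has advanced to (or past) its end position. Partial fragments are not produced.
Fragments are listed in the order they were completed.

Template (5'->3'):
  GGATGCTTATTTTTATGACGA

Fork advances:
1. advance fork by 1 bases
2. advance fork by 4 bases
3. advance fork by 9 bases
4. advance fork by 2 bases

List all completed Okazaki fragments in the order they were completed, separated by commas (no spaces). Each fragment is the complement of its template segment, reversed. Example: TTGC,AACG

Step 1: advance 1 -> fork_pos = 0 + 1 = 1. Next multiple of 4 is 4 (not reached); still 0 fragment(s).
Step 2: advance 4 -> fork_pos = 1 + 4 = 5. Reached multiple(s) of 4: 4 -> fragment 1 completed (1 total).
Step 3: advance 9 -> fork_pos = 5 + 9 = 14. Reached multiple(s) of 4: 8, 12 -> fragments 2-3 completed (3 total).
Step 4: advance 2 -> fork_pos = 14 + 2 = 16. Reached multiple(s) of 4: 16 -> fragment 4 completed (4 total).
Final fork_pos = 16, so 4 fragment(s) are complete. Build each: template segment -> complement -> reverse.
Fragment 1: template[0:4] = GGAT -> complement CCTA -> reversed ATCC
Fragment 2: template[4:8] = GCTT -> complement CGAA -> reversed AAGC
Fragment 3: template[8:12] = ATTT -> complement TAAA -> reversed AAAT
Fragment 4: template[12:16] = TTAT -> complement AATA -> reversed ATAA

Answer: ATCC,AAGC,AAAT,ATAA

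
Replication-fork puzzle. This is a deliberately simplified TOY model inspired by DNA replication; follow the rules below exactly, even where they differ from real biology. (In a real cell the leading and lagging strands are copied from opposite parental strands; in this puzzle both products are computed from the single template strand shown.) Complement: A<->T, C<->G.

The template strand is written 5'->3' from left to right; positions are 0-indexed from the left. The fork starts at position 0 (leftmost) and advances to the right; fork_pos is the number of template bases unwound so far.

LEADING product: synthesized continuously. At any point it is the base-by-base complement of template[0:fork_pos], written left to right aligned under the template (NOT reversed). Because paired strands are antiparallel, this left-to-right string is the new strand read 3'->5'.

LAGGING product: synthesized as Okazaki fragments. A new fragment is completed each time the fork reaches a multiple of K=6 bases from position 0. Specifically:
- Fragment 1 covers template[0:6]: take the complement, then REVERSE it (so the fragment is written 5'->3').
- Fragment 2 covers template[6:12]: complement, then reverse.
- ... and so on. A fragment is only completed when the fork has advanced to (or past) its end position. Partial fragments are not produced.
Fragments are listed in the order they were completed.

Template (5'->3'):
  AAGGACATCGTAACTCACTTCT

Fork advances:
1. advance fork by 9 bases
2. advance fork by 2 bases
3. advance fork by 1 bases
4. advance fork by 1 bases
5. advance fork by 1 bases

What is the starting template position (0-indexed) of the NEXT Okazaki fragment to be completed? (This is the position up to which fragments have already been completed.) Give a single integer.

Step 1: advance 9 -> fork_pos = 0 + 9 = 9. Reached multiple(s) of 6: 6 -> fragment 1 completed (1 total).
Step 2: advance 2 -> fork_pos = 9 + 2 = 11. Next multiple of 6 is 12 (not reached); still 1 fragment(s).
Step 3: advance 1 -> fork_pos = 11 + 1 = 12. Reached multiple(s) of 6: 12 -> fragment 2 completed (2 total).
Step 4: advance 1 -> fork_pos = 12 + 1 = 13. Next multiple of 6 is 18 (not reached); still 2 fragment(s).
Step 5: advance 1 -> fork_pos = 13 + 1 = 14. Next multiple of 6 is 18 (not reached); still 2 fragment(s).
2 fragment(s) completed, covering template[0:12] (2 x 6 = 12). The next fragment, fragment 3, covers template[12:18], so it starts at position 12.

Answer: 12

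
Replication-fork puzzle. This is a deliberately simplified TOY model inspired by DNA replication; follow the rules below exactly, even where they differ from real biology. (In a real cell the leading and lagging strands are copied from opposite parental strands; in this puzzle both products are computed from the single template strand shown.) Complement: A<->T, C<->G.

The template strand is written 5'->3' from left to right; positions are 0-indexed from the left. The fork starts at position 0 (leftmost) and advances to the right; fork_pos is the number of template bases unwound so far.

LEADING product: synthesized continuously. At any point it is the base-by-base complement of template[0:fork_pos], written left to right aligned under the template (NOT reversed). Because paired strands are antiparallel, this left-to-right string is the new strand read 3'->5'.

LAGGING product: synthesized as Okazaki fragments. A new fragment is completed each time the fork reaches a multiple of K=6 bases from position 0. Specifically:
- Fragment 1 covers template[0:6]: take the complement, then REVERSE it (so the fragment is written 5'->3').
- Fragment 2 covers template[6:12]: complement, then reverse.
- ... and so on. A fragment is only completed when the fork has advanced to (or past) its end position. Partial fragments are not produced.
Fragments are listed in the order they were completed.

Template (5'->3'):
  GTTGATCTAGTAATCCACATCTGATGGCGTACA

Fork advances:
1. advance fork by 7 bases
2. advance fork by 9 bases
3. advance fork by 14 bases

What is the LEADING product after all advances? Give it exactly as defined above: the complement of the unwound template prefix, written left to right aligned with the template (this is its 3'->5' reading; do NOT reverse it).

Answer: CAACTAGATCATTAGGTGTAGACTACCGCA

Derivation:
Step 1: advance 7 -> fork_pos = 0 + 7 = 7.
Step 2: advance 9 -> fork_pos = 7 + 9 = 16.
Step 3: advance 14 -> fork_pos = 16 + 14 = 30.
Unwound prefix: template[0:30] = GTTGATCTAGTAATCCACATCTGATGGCGT
Complement it base by base (A<->T, C<->G), keeping left-to-right order:
  [0:5] GTTGA -> CAACT
  [5:10] TCTAG -> AGATC
  [10:15] TAATC -> ATTAG
  [15:20] CACAT -> GTGTA
  [20:25] CTGAT -> GACTA
  [25:30] GGCGT -> CCGCA
Concatenate: CAACTAGATCATTAGGTGTAGACTACCGCA (length 30; written aligned with the template, i.e. 3'->5').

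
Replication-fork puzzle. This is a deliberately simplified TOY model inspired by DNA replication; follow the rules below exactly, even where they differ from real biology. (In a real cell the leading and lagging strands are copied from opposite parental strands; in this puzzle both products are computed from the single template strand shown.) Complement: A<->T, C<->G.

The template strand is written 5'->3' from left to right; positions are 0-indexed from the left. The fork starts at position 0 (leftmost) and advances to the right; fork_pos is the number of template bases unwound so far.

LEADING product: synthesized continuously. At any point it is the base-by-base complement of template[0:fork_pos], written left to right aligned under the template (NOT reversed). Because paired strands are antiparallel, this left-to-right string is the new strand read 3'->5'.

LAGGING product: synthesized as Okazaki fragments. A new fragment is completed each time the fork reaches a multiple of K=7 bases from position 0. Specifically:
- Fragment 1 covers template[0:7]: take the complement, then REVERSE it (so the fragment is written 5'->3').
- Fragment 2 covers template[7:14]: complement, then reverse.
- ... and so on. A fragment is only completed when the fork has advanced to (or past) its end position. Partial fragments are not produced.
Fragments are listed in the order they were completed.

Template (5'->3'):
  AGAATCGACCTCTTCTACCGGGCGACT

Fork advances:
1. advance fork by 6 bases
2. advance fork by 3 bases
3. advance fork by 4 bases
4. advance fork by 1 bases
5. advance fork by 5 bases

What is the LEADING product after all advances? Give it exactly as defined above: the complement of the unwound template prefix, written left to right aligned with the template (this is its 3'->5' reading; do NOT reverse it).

Answer: TCTTAGCTGGAGAAGATGG

Derivation:
Step 1: advance 6 -> fork_pos = 0 + 6 = 6.
Step 2: advance 3 -> fork_pos = 6 + 3 = 9.
Step 3: advance 4 -> fork_pos = 9 + 4 = 13.
Step 4: advance 1 -> fork_pos = 13 + 1 = 14.
Step 5: advance 5 -> fork_pos = 14 + 5 = 19.
Unwound prefix: template[0:19] = AGAATCGACCTCTTCTACC
Complement it base by base (A<->T, C<->G), keeping left-to-right order:
  [0:5] AGAAT -> TCTTA
  [5:10] CGACC -> GCTGG
  [10:15] TCTTC -> AGAAG
  [15:19] TACC -> ATGG
Concatenate: TCTTAGCTGGAGAAGATGG (length 19; written aligned with the template, i.e. 3'->5').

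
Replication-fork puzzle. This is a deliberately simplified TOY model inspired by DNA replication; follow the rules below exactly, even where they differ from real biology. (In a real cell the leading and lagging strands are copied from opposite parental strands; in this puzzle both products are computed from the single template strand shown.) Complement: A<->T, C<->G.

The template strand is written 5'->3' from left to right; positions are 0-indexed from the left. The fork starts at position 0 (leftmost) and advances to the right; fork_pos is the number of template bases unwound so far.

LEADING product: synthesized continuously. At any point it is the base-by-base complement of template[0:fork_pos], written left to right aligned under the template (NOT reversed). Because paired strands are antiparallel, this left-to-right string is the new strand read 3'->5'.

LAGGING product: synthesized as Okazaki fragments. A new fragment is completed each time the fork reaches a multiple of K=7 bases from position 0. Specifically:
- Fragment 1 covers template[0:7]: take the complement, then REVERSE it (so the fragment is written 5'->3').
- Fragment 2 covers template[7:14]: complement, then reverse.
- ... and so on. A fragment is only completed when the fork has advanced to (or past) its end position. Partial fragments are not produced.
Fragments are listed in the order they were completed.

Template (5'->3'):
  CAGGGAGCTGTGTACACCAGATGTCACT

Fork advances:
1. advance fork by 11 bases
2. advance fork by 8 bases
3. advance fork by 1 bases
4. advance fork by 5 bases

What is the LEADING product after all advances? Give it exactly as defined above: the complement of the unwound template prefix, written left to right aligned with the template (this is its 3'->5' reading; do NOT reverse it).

Answer: GTCCCTCGACACATGTGGTCTACAG

Derivation:
Step 1: advance 11 -> fork_pos = 0 + 11 = 11.
Step 2: advance 8 -> fork_pos = 11 + 8 = 19.
Step 3: advance 1 -> fork_pos = 19 + 1 = 20.
Step 4: advance 5 -> fork_pos = 20 + 5 = 25.
Unwound prefix: template[0:25] = CAGGGAGCTGTGTACACCAGATGTC
Complement it base by base (A<->T, C<->G), keeping left-to-right order:
  [0:5] CAGGG -> GTCCC
  [5:10] AGCTG -> TCGAC
  [10:15] TGTAC -> ACATG
  [15:20] ACCAG -> TGGTC
  [20:25] ATGTC -> TACAG
Concatenate: GTCCCTCGACACATGTGGTCTACAG (length 25; written aligned with the template, i.e. 3'->5').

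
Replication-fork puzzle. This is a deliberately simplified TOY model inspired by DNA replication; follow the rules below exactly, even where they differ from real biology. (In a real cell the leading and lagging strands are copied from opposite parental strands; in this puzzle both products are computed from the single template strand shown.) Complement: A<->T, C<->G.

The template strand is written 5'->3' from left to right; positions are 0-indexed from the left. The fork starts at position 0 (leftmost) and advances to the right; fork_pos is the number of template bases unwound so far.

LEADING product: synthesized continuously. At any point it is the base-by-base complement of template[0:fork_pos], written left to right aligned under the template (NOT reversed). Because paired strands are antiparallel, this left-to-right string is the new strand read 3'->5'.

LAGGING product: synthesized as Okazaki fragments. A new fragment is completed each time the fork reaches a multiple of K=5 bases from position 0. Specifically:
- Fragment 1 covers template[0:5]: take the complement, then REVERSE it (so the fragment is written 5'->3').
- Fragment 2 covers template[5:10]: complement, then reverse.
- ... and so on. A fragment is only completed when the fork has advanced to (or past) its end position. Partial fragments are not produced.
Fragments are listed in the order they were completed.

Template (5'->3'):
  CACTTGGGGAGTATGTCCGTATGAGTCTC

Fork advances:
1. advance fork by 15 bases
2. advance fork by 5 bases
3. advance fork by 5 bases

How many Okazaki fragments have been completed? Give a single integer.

Answer: 5

Derivation:
Step 1: advance 15 -> fork_pos = 0 + 15 = 15. Reached multiple(s) of 5: 5, 10, 15 -> fragments 1-3 completed (3 total).
Step 2: advance 5 -> fork_pos = 15 + 5 = 20. Reached multiple(s) of 5: 20 -> fragment 4 completed (4 total).
Step 3: advance 5 -> fork_pos = 20 + 5 = 25. Reached multiple(s) of 5: 25 -> fragment 5 completed (5 total).
Check: final fork_pos = 25; the multiples of 5 that are <= 25 are 5..25 -> 25 // 5 = 5 completed fragment(s).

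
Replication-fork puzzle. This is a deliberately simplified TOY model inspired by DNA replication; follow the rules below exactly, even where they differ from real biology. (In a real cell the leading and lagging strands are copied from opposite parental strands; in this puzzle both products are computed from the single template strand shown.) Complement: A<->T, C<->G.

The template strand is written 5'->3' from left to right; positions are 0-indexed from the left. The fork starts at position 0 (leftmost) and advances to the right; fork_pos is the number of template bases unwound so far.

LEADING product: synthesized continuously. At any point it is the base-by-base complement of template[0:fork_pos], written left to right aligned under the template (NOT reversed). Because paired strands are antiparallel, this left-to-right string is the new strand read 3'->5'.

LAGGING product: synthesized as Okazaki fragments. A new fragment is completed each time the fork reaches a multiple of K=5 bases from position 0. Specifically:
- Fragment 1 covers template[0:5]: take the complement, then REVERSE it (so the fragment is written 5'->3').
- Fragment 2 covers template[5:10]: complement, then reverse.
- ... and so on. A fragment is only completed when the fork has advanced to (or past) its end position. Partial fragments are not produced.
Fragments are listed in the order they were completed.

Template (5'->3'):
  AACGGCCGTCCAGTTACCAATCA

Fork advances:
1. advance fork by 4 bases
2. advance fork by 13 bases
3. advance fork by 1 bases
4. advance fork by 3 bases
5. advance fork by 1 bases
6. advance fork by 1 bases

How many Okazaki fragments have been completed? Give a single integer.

Answer: 4

Derivation:
Step 1: advance 4 -> fork_pos = 0 + 4 = 4. Next multiple of 5 is 5 (not reached); still 0 fragment(s).
Step 2: advance 13 -> fork_pos = 4 + 13 = 17. Reached multiple(s) of 5: 5, 10, 15 -> fragments 1-3 completed (3 total).
Step 3: advance 1 -> fork_pos = 17 + 1 = 18. Next multiple of 5 is 20 (not reached); still 3 fragment(s).
Step 4: advance 3 -> fork_pos = 18 + 3 = 21. Reached multiple(s) of 5: 20 -> fragment 4 completed (4 total).
Step 5: advance 1 -> fork_pos = 21 + 1 = 22. Next multiple of 5 is 25 (not reached); still 4 fragment(s).
Step 6: advance 1 -> fork_pos = 22 + 1 = 23. Next multiple of 5 is 25 (not reached); still 4 fragment(s).
Check: final fork_pos = 23; the multiples of 5 that are <= 23 are 5..20 -> 23 // 5 = 4 completed fragment(s).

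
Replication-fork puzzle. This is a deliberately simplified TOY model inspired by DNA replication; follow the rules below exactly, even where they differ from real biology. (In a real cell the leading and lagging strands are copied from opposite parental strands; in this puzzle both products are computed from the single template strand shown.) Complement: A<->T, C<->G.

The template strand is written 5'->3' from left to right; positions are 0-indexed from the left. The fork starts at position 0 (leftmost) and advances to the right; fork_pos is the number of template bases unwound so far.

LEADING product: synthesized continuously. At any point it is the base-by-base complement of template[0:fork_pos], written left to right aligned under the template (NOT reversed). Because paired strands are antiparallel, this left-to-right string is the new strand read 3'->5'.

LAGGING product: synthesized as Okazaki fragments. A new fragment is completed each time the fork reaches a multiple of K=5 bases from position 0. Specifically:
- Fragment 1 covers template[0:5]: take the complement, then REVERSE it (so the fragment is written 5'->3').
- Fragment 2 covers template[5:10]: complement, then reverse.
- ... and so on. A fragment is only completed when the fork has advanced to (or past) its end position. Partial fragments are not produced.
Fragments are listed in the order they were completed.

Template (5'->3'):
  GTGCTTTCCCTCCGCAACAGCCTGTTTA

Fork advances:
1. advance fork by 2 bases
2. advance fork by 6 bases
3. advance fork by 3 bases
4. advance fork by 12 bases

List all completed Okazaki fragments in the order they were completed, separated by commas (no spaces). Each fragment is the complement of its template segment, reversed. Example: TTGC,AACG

Step 1: advance 2 -> fork_pos = 0 + 2 = 2. Next multiple of 5 is 5 (not reached); still 0 fragment(s).
Step 2: advance 6 -> fork_pos = 2 + 6 = 8. Reached multiple(s) of 5: 5 -> fragment 1 completed (1 total).
Step 3: advance 3 -> fork_pos = 8 + 3 = 11. Reached multiple(s) of 5: 10 -> fragment 2 completed (2 total).
Step 4: advance 12 -> fork_pos = 11 + 12 = 23. Reached multiple(s) of 5: 15, 20 -> fragments 3-4 completed (4 total).
Final fork_pos = 23, so 4 fragment(s) are complete. Build each: template segment -> complement -> reverse.
Fragment 1: template[0:5] = GTGCT -> complement CACGA -> reversed AGCAC
Fragment 2: template[5:10] = TTCCC -> complement AAGGG -> reversed GGGAA
Fragment 3: template[10:15] = TCCGC -> complement AGGCG -> reversed GCGGA
Fragment 4: template[15:20] = AACAG -> complement TTGTC -> reversed CTGTT

Answer: AGCAC,GGGAA,GCGGA,CTGTT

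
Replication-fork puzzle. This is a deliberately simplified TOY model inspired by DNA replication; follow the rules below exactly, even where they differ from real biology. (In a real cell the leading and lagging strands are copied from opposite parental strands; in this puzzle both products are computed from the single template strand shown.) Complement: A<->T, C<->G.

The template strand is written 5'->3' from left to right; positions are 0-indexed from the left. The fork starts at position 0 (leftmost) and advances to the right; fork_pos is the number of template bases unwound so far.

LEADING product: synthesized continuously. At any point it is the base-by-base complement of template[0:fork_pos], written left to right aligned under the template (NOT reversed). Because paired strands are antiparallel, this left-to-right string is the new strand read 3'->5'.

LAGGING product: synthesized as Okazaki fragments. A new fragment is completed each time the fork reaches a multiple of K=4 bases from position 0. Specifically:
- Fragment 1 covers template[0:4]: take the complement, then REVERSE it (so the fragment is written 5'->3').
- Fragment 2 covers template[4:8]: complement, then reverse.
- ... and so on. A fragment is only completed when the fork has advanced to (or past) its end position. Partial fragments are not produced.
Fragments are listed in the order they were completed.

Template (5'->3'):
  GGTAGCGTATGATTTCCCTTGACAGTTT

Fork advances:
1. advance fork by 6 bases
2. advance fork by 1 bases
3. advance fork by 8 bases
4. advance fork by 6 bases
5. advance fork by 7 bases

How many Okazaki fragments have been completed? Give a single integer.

Answer: 7

Derivation:
Step 1: advance 6 -> fork_pos = 0 + 6 = 6. Reached multiple(s) of 4: 4 -> fragment 1 completed (1 total).
Step 2: advance 1 -> fork_pos = 6 + 1 = 7. Next multiple of 4 is 8 (not reached); still 1 fragment(s).
Step 3: advance 8 -> fork_pos = 7 + 8 = 15. Reached multiple(s) of 4: 8, 12 -> fragments 2-3 completed (3 total).
Step 4: advance 6 -> fork_pos = 15 + 6 = 21. Reached multiple(s) of 4: 16, 20 -> fragments 4-5 completed (5 total).
Step 5: advance 7 -> fork_pos = 21 + 7 = 28. Reached multiple(s) of 4: 24, 28 -> fragments 6-7 completed (7 total).
Check: final fork_pos = 28; the multiples of 4 that are <= 28 are 4..28 -> 28 // 4 = 7 completed fragment(s).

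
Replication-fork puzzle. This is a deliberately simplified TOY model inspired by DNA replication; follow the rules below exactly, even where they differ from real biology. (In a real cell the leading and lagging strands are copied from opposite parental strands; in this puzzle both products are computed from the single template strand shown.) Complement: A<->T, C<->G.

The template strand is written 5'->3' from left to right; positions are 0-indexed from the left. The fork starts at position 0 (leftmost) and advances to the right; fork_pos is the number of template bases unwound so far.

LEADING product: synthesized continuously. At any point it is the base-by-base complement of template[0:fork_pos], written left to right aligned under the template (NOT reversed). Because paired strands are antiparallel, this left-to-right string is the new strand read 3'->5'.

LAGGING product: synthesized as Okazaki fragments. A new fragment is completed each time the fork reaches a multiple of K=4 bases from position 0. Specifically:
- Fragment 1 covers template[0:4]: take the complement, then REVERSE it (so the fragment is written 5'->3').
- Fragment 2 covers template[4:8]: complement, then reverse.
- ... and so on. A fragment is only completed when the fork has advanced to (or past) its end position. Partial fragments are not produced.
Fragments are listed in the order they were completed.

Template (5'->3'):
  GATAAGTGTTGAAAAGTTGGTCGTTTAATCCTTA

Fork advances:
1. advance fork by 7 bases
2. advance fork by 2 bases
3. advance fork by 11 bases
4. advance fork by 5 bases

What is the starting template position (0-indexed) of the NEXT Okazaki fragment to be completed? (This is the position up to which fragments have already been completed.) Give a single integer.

Step 1: advance 7 -> fork_pos = 0 + 7 = 7. Reached multiple(s) of 4: 4 -> fragment 1 completed (1 total).
Step 2: advance 2 -> fork_pos = 7 + 2 = 9. Reached multiple(s) of 4: 8 -> fragment 2 completed (2 total).
Step 3: advance 11 -> fork_pos = 9 + 11 = 20. Reached multiple(s) of 4: 12, 16, 20 -> fragments 3-5 completed (5 total).
Step 4: advance 5 -> fork_pos = 20 + 5 = 25. Reached multiple(s) of 4: 24 -> fragment 6 completed (6 total).
6 fragment(s) completed, covering template[0:24] (6 x 4 = 24). The next fragment, fragment 7, covers template[24:28], so it starts at position 24.

Answer: 24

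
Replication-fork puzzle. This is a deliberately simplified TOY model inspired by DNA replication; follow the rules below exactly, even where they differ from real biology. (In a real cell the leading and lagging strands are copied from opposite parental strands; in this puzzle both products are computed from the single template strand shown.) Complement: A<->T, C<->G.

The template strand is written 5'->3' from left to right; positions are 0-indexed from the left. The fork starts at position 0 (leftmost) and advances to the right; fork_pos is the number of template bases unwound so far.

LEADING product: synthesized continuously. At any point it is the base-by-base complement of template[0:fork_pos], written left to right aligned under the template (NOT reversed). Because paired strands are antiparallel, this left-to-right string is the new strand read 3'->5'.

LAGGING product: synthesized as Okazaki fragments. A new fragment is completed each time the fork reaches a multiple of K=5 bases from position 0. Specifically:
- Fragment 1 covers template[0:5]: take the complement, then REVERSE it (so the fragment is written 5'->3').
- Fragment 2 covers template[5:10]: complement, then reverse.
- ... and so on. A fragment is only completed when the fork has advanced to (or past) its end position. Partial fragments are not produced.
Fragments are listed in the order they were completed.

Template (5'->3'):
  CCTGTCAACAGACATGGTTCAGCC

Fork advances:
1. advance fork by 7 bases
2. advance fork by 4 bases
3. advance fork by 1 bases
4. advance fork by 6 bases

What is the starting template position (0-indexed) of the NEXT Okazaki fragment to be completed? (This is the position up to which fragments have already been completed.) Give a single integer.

Step 1: advance 7 -> fork_pos = 0 + 7 = 7. Reached multiple(s) of 5: 5 -> fragment 1 completed (1 total).
Step 2: advance 4 -> fork_pos = 7 + 4 = 11. Reached multiple(s) of 5: 10 -> fragment 2 completed (2 total).
Step 3: advance 1 -> fork_pos = 11 + 1 = 12. Next multiple of 5 is 15 (not reached); still 2 fragment(s).
Step 4: advance 6 -> fork_pos = 12 + 6 = 18. Reached multiple(s) of 5: 15 -> fragment 3 completed (3 total).
3 fragment(s) completed, covering template[0:15] (3 x 5 = 15). The next fragment, fragment 4, covers template[15:20], so it starts at position 15.

Answer: 15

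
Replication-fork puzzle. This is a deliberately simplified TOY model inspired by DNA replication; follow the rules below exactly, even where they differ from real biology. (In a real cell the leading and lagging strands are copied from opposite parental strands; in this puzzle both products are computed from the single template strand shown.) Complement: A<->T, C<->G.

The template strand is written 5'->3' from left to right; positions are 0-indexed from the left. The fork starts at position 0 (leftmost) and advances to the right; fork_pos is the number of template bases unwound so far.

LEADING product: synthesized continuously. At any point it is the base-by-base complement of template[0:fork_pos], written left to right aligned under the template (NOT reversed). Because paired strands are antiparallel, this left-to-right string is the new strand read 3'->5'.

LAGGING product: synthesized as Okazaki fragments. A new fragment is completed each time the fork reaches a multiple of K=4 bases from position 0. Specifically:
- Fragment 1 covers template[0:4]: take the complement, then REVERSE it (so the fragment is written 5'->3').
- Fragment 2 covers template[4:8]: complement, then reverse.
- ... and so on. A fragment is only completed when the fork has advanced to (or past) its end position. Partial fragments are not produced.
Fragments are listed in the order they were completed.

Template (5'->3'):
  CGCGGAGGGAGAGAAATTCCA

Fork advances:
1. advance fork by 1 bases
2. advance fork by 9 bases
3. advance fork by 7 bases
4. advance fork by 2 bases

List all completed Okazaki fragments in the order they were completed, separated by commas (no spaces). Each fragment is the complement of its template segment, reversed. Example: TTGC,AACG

Step 1: advance 1 -> fork_pos = 0 + 1 = 1. Next multiple of 4 is 4 (not reached); still 0 fragment(s).
Step 2: advance 9 -> fork_pos = 1 + 9 = 10. Reached multiple(s) of 4: 4, 8 -> fragments 1-2 completed (2 total).
Step 3: advance 7 -> fork_pos = 10 + 7 = 17. Reached multiple(s) of 4: 12, 16 -> fragments 3-4 completed (4 total).
Step 4: advance 2 -> fork_pos = 17 + 2 = 19. Next multiple of 4 is 20 (not reached); still 4 fragment(s).
Final fork_pos = 19, so 4 fragment(s) are complete. Build each: template segment -> complement -> reverse.
Fragment 1: template[0:4] = CGCG -> complement GCGC -> reversed CGCG
Fragment 2: template[4:8] = GAGG -> complement CTCC -> reversed CCTC
Fragment 3: template[8:12] = GAGA -> complement CTCT -> reversed TCTC
Fragment 4: template[12:16] = GAAA -> complement CTTT -> reversed TTTC

Answer: CGCG,CCTC,TCTC,TTTC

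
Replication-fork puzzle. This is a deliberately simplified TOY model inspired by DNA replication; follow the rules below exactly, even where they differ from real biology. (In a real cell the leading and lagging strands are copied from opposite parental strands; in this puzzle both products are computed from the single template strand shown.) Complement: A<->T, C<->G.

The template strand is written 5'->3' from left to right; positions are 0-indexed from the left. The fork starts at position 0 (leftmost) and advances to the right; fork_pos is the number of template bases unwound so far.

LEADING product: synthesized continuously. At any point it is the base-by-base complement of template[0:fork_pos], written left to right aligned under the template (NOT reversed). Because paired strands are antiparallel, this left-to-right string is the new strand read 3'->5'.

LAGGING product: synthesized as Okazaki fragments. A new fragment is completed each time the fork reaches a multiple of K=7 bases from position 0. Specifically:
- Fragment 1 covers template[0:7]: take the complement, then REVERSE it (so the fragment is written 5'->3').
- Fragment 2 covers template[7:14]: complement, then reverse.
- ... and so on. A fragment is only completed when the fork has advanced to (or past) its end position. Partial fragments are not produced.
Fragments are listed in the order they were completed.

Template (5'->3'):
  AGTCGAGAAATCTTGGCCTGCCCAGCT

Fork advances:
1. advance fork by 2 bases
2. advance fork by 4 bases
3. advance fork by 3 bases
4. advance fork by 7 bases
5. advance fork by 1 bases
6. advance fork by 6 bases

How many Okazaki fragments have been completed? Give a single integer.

Answer: 3

Derivation:
Step 1: advance 2 -> fork_pos = 0 + 2 = 2. Next multiple of 7 is 7 (not reached); still 0 fragment(s).
Step 2: advance 4 -> fork_pos = 2 + 4 = 6. Next multiple of 7 is 7 (not reached); still 0 fragment(s).
Step 3: advance 3 -> fork_pos = 6 + 3 = 9. Reached multiple(s) of 7: 7 -> fragment 1 completed (1 total).
Step 4: advance 7 -> fork_pos = 9 + 7 = 16. Reached multiple(s) of 7: 14 -> fragment 2 completed (2 total).
Step 5: advance 1 -> fork_pos = 16 + 1 = 17. Next multiple of 7 is 21 (not reached); still 2 fragment(s).
Step 6: advance 6 -> fork_pos = 17 + 6 = 23. Reached multiple(s) of 7: 21 -> fragment 3 completed (3 total).
Check: final fork_pos = 23; the multiples of 7 that are <= 23 are 7..21 -> 23 // 7 = 3 completed fragment(s).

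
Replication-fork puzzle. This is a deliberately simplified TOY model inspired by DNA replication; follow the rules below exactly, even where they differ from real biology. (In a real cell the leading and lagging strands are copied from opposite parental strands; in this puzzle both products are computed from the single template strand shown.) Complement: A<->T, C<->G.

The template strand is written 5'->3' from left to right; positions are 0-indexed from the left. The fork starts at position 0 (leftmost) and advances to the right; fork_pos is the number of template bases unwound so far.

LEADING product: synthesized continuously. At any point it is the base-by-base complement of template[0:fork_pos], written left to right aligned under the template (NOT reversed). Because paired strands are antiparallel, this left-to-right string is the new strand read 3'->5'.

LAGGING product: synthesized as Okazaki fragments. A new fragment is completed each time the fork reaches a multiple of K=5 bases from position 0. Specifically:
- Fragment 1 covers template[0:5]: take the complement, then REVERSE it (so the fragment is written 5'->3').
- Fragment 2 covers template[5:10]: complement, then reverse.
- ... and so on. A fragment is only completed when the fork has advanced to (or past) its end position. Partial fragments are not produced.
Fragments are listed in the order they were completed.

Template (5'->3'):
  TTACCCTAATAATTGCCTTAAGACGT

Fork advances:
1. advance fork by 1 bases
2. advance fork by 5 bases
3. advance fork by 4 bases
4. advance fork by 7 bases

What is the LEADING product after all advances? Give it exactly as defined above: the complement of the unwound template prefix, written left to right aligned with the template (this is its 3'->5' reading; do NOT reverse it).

Answer: AATGGGATTATTAACGG

Derivation:
Step 1: advance 1 -> fork_pos = 0 + 1 = 1.
Step 2: advance 5 -> fork_pos = 1 + 5 = 6.
Step 3: advance 4 -> fork_pos = 6 + 4 = 10.
Step 4: advance 7 -> fork_pos = 10 + 7 = 17.
Unwound prefix: template[0:17] = TTACCCTAATAATTGCC
Complement it base by base (A<->T, C<->G), keeping left-to-right order:
  [0:5] TTACC -> AATGG
  [5:10] CTAAT -> GATTA
  [10:15] AATTG -> TTAAC
  [15:17] CC -> GG
Concatenate: AATGGGATTATTAACGG (length 17; written aligned with the template, i.e. 3'->5').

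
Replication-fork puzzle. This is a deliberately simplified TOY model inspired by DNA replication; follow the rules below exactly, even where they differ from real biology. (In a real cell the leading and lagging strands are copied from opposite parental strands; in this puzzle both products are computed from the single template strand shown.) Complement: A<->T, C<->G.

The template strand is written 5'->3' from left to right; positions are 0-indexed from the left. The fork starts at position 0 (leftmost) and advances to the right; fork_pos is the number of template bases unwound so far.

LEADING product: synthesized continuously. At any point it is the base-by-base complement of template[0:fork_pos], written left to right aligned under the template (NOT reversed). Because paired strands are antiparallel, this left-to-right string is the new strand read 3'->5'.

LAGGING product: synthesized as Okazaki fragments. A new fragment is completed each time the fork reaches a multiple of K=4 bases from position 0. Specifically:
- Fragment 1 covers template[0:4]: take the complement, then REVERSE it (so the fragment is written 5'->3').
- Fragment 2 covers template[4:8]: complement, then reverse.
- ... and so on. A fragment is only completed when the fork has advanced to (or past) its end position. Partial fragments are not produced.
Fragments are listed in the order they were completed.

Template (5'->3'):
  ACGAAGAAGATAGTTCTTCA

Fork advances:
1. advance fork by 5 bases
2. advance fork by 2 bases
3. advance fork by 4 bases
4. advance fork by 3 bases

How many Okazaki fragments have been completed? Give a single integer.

Step 1: advance 5 -> fork_pos = 0 + 5 = 5. Reached multiple(s) of 4: 4 -> fragment 1 completed (1 total).
Step 2: advance 2 -> fork_pos = 5 + 2 = 7. Next multiple of 4 is 8 (not reached); still 1 fragment(s).
Step 3: advance 4 -> fork_pos = 7 + 4 = 11. Reached multiple(s) of 4: 8 -> fragment 2 completed (2 total).
Step 4: advance 3 -> fork_pos = 11 + 3 = 14. Reached multiple(s) of 4: 12 -> fragment 3 completed (3 total).
Check: final fork_pos = 14; the multiples of 4 that are <= 14 are 4..12 -> 14 // 4 = 3 completed fragment(s).

Answer: 3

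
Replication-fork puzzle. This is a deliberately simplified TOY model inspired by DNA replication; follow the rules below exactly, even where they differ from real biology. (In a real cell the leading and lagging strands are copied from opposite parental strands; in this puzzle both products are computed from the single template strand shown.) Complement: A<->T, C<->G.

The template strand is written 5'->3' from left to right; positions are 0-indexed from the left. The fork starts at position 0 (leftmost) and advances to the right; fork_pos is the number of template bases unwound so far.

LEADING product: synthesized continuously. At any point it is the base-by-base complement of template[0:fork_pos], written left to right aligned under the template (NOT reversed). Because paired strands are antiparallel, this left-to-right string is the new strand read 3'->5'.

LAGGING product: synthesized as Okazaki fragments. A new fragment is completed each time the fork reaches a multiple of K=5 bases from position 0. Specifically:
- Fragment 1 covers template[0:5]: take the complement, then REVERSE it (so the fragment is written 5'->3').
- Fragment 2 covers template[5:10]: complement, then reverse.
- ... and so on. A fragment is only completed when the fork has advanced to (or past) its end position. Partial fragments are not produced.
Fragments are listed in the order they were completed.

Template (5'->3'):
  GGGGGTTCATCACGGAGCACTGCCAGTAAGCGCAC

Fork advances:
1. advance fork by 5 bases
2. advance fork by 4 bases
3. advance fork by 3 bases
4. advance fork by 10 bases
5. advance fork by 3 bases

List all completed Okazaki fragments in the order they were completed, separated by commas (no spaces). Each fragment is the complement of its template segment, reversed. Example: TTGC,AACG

Step 1: advance 5 -> fork_pos = 0 + 5 = 5. Reached multiple(s) of 5: 5 -> fragment 1 completed (1 total).
Step 2: advance 4 -> fork_pos = 5 + 4 = 9. Next multiple of 5 is 10 (not reached); still 1 fragment(s).
Step 3: advance 3 -> fork_pos = 9 + 3 = 12. Reached multiple(s) of 5: 10 -> fragment 2 completed (2 total).
Step 4: advance 10 -> fork_pos = 12 + 10 = 22. Reached multiple(s) of 5: 15, 20 -> fragments 3-4 completed (4 total).
Step 5: advance 3 -> fork_pos = 22 + 3 = 25. Reached multiple(s) of 5: 25 -> fragment 5 completed (5 total).
Final fork_pos = 25, so 5 fragment(s) are complete. Build each: template segment -> complement -> reverse.
Fragment 1: template[0:5] = GGGGG -> complement CCCCC -> reversed CCCCC
Fragment 2: template[5:10] = TTCAT -> complement AAGTA -> reversed ATGAA
Fragment 3: template[10:15] = CACGG -> complement GTGCC -> reversed CCGTG
Fragment 4: template[15:20] = AGCAC -> complement TCGTG -> reversed GTGCT
Fragment 5: template[20:25] = TGCCA -> complement ACGGT -> reversed TGGCA

Answer: CCCCC,ATGAA,CCGTG,GTGCT,TGGCA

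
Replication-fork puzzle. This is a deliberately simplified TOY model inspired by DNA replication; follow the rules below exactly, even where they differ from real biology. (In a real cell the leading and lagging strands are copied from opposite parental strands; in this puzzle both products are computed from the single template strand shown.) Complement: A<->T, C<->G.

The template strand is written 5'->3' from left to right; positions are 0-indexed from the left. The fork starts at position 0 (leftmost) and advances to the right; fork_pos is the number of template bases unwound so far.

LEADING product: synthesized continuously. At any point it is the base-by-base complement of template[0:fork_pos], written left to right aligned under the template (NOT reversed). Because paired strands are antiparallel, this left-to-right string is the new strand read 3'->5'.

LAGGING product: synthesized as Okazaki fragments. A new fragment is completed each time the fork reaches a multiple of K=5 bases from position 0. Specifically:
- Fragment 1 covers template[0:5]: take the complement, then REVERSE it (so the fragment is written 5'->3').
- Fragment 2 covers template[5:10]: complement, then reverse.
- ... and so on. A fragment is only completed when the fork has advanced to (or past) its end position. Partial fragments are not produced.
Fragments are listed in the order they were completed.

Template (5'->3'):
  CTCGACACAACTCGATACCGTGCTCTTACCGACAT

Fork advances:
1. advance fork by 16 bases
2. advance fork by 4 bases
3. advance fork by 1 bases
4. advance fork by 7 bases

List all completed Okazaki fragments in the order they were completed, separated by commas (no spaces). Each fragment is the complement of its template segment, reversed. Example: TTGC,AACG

Step 1: advance 16 -> fork_pos = 0 + 16 = 16. Reached multiple(s) of 5: 5, 10, 15 -> fragments 1-3 completed (3 total).
Step 2: advance 4 -> fork_pos = 16 + 4 = 20. Reached multiple(s) of 5: 20 -> fragment 4 completed (4 total).
Step 3: advance 1 -> fork_pos = 20 + 1 = 21. Next multiple of 5 is 25 (not reached); still 4 fragment(s).
Step 4: advance 7 -> fork_pos = 21 + 7 = 28. Reached multiple(s) of 5: 25 -> fragment 5 completed (5 total).
Final fork_pos = 28, so 5 fragment(s) are complete. Build each: template segment -> complement -> reverse.
Fragment 1: template[0:5] = CTCGA -> complement GAGCT -> reversed TCGAG
Fragment 2: template[5:10] = CACAA -> complement GTGTT -> reversed TTGTG
Fragment 3: template[10:15] = CTCGA -> complement GAGCT -> reversed TCGAG
Fragment 4: template[15:20] = TACCG -> complement ATGGC -> reversed CGGTA
Fragment 5: template[20:25] = TGCTC -> complement ACGAG -> reversed GAGCA

Answer: TCGAG,TTGTG,TCGAG,CGGTA,GAGCA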